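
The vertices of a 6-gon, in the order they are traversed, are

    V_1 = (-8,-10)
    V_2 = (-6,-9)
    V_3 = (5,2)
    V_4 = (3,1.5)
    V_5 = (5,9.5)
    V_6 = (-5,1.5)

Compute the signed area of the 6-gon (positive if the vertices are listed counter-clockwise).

Σ = (12) + (33) + (1.5) + (21) + (55) + (62) = 184.5
Signed area = Σ/2 = 92.25 (positive ⇒ counter-clockwise traversal).

92.25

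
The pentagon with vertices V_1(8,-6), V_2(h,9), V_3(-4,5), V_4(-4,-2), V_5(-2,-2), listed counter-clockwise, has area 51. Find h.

-6

Write out the shoelace sum; only the two edges meeting at V_2 involve h:
2·Area = [(8·9 − h·(-6)) + (h·5 − (-4)·9)] + 60
       = 11·h + 168 = 102
⇒ h = -6.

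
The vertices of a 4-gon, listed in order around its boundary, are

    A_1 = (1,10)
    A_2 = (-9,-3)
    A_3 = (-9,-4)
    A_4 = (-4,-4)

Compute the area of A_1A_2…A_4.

40

Apply the shoelace (surveyor's) formula: 2A = Σ (x_i·y_{i+1} − x_{i+1}·y_i), indices taken mod 4.
A_1→A_2: (1)(-3) − (-9)(10) = 87
A_2→A_3: (-9)(-4) − (-9)(-3) = 9
A_3→A_4: (-9)(-4) − (-4)(-4) = 20
A_4→A_1: (-4)(10) − (1)(-4) = -36
Σ = 80
Area = |Σ|/2 = 40.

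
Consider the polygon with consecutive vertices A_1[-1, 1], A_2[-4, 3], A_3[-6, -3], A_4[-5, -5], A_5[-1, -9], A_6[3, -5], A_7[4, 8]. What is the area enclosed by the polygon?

87

Apply Gauss's area formula: 2A = Σ (x_i·y_{i+1} − x_{i+1}·y_i), indices taken mod 7.
A_1→A_2: (-1)(3) − (-4)(1) = 1
A_2→A_3: (-4)(-3) − (-6)(3) = 30
A_3→A_4: (-6)(-5) − (-5)(-3) = 15
A_4→A_5: (-5)(-9) − (-1)(-5) = 40
A_5→A_6: (-1)(-5) − (3)(-9) = 32
A_6→A_7: (3)(8) − (4)(-5) = 44
A_7→A_1: (4)(1) − (-1)(8) = 12
Σ = 174
Area = |Σ|/2 = 87.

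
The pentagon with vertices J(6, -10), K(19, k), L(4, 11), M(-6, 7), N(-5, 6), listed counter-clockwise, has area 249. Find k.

Write out the shoelace sum; only the two edges meeting at K involve k:
2·Area = [(6·k − 19·(-10)) + (19·11 − 4·k)] + 107
       = 2·k + 506 = 498
⇒ k = -4.

-4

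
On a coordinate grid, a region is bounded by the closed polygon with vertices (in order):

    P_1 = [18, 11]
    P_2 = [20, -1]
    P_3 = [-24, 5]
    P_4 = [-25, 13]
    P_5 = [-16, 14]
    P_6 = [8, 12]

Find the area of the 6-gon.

461.5

Apply Gauss's area formula: 2A = Σ (x_i·y_{i+1} − x_{i+1}·y_i), indices taken mod 6.
Σ = (-238) + (76) + (-187) + (-142) + (-304) + (-128) = -923
Area = |Σ|/2 = 461.5.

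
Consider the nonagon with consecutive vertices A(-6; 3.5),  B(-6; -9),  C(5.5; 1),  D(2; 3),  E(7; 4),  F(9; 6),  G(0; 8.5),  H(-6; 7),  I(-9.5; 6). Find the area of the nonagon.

143.375

Apply the shoelace (surveyor's) formula: 2A = Σ (x_i·y_{i+1} − x_{i+1}·y_i), indices taken mod 9.
Cross-terms: 75, 43.5, 14.5, -13, 6, 76.5, 51, 30.5, 2.75  ⇒  Σ = 286.75
Area = |Σ|/2 = 143.375.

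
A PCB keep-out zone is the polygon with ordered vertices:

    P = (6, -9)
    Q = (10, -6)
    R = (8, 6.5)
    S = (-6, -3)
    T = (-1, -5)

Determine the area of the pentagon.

Cross-terms: 54, 113, 15, 27, 39  ⇒  Σ = 248
Area = |Σ|/2 = 124.

124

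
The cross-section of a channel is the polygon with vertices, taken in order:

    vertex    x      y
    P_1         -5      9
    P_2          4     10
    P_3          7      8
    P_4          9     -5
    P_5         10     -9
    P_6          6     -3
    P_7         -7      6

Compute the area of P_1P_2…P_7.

128

P_1→P_2: (-5)(10) − (4)(9) = -86
P_2→P_3: (4)(8) − (7)(10) = -38
P_3→P_4: (7)(-5) − (9)(8) = -107
P_4→P_5: (9)(-9) − (10)(-5) = -31
P_5→P_6: (10)(-3) − (6)(-9) = 24
P_6→P_7: (6)(6) − (-7)(-3) = 15
P_7→P_1: (-7)(9) − (-5)(6) = -33
Σ = -256
Area = |Σ|/2 = 128.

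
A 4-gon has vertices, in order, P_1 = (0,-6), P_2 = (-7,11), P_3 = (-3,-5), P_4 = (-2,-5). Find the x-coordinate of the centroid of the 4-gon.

-145/43

Apply the shoelace (surveyor's) formula. First the cross-terms c_i = x_i·y_{i+1} − x_{i+1}·y_i:
  -42, 68, 5, 12  ⇒  2A = 43, A = 21.5.
Then Σ (x_i + x_{i+1})·c_i = -435, so x̄ = -435 / (6·21.5) = -145/43.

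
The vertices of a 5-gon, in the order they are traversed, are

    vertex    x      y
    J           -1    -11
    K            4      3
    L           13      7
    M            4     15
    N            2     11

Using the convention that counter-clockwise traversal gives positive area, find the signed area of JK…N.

Apply the surveyor's formula: 2A = Σ (x_i·y_{i+1} − x_{i+1}·y_i), indices taken mod 5.
Σ = (41) + (-11) + (167) + (14) + (-11) = 200
Signed area = Σ/2 = 100 (positive ⇒ counter-clockwise traversal).

100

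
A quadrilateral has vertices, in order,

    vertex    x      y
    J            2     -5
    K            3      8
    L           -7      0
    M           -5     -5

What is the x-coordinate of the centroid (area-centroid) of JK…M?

-198/157

Apply the surveyor's formula. First the cross-terms c_i = x_i·y_{i+1} − x_{i+1}·y_i:
  31, 56, 35, 35  ⇒  2A = 157, A = 78.5.
Then Σ (x_i + x_{i+1})·c_i = -594, so x̄ = -594 / (6·78.5) = -198/157.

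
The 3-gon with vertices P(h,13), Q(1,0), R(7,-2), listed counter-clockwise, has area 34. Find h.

The doubled signed area Σ (x_i y_{i+1} − x_{i+1} y_i) is linear in h.
With h=0 it equals 76; the coefficient of h is 2 (from the two edges through P).
So 2·h + 76 = 2·34 = 68 ⇒ h = -4.

-4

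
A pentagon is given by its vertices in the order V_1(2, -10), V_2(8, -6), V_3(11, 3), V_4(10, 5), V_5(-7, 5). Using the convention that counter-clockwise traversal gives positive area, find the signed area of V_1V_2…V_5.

164

Σ = (68) + (90) + (25) + (85) + (60) = 328
Signed area = Σ/2 = 164 (positive ⇒ counter-clockwise traversal).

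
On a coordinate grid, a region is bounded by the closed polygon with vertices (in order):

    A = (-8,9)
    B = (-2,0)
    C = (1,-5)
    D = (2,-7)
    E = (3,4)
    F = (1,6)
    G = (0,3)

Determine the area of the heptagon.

Cross-terms: 18, 10, 3, 29, 14, 3, 24  ⇒  Σ = 101
Area = |Σ|/2 = 50.5.

50.5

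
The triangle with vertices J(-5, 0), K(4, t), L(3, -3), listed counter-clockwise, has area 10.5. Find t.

The doubled signed area Σ (x_i y_{i+1} − x_{i+1} y_i) is linear in t.
With t=0 it equals -27; the coefficient of t is -8 (from the two edges through K).
So -8·t + -27 = 2·10.5 = 21 ⇒ t = -6.

-6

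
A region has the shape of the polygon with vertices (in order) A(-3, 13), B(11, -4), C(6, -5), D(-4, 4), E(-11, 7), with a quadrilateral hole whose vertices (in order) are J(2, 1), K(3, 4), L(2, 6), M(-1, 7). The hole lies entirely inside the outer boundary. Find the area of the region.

122

Outer boundary:
Apply the shoelace formula: 2A = Σ (x_i·y_{i+1} − x_{i+1}·y_i), indices taken mod 5.
Cross-terms: -131, -31, 4, 16, -122  ⇒  Σ = -264
Area = |Σ|/2 = 132.
Hole:
Cross-terms: 5, 10, 20, -15  ⇒  Σ = 20
Area = |Σ|/2 = 10.
Net area = 132 − 10 = 122.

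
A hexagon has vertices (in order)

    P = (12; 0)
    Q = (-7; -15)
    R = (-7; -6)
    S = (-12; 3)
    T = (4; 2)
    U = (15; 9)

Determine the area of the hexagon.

237

Apply the shoelace (surveyor's) formula: 2A = Σ (x_i·y_{i+1} − x_{i+1}·y_i), indices taken mod 6.
Σ = (-180) + (-63) + (-93) + (-36) + (6) + (-108) = -474
Area = |Σ|/2 = 237.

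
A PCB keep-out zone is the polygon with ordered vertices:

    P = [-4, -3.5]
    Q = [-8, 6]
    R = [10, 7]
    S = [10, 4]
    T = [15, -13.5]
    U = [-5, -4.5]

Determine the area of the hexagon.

P→Q: (-4)(6) − (-8)(-3.5) = -52
Q→R: (-8)(7) − (10)(6) = -116
R→S: (10)(4) − (10)(7) = -30
S→T: (10)(-13.5) − (15)(4) = -195
T→U: (15)(-4.5) − (-5)(-13.5) = -135
U→P: (-5)(-3.5) − (-4)(-4.5) = -0.5
Σ = -528.5
Area = |Σ|/2 = 264.25.

264.25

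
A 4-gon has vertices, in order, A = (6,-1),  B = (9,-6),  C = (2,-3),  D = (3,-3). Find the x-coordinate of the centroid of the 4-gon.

Apply the surveyor's formula. First the cross-terms c_i = x_i·y_{i+1} − x_{i+1}·y_i:
  -27, -15, 3, 15  ⇒  2A = -24, A = -12.
Then Σ (x_i + x_{i+1})·c_i = -420, so x̄ = -420 / (6·(-12)) = 35/6.

35/6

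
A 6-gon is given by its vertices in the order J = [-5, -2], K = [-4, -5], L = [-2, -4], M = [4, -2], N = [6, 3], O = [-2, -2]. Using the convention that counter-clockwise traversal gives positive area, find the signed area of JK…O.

27.5

Σ = (17) + (6) + (20) + (24) + (-6) + (-6) = 55
Signed area = Σ/2 = 27.5 (positive ⇒ counter-clockwise traversal).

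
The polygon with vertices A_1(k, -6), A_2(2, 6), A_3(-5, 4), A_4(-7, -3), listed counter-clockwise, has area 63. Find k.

The doubled signed area Σ (x_i y_{i+1} − x_{i+1} y_i) is linear in k.
With k=0 it equals 135; the coefficient of k is 9 (from the two edges through A_1).
So 9·k + 135 = 2·63 = 126 ⇒ k = -1.

-1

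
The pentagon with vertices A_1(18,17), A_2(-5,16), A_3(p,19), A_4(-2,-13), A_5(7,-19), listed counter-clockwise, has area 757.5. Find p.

Write out the shoelace sum; only the two edges meeting at A_3 involve p:
2·Area = [((-5)·19 − p·16) + (p·(-13) − (-2)·19)] + 963
       = -29·p + 906 = 1515
⇒ p = -21.

-21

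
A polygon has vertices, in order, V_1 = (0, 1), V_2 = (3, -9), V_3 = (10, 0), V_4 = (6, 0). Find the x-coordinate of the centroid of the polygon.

Apply the surveyor's formula. First the cross-terms c_i = x_i·y_{i+1} − x_{i+1}·y_i:
  -3, 90, 0, 6  ⇒  2A = 93, A = 46.5.
Then Σ (x_i + x_{i+1})·c_i = 1197, so x̄ = 1197 / (6·46.5) = 133/31.

133/31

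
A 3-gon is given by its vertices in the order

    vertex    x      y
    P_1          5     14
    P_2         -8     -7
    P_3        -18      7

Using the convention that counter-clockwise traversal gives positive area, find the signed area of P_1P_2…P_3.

-196

P_1→P_2: (5)(-7) − (-8)(14) = 77
P_2→P_3: (-8)(7) − (-18)(-7) = -182
P_3→P_1: (-18)(14) − (5)(7) = -287
Σ = -392
Signed area = Σ/2 = -196 (negative ⇒ clockwise traversal).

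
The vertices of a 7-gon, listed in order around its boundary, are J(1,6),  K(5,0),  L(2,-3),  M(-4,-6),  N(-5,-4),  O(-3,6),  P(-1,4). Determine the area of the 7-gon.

Apply Gauss's area formula: 2A = Σ (x_i·y_{i+1} − x_{i+1}·y_i), indices taken mod 7.
Σ = (-30) + (-15) + (-24) + (-14) + (-42) + (-6) + (-10) = -141
Area = |Σ|/2 = 70.5.

70.5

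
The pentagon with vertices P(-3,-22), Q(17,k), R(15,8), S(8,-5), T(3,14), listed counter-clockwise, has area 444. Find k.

-23

The doubled signed area Σ (x_i y_{i+1} − x_{i+1} y_i) is linear in k.
With k=0 it equals 474; the coefficient of k is -18 (from the two edges through Q).
So -18·k + 474 = 2·444 = 888 ⇒ k = -23.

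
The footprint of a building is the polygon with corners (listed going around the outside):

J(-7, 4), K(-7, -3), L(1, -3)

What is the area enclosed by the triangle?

28

J→K: (-7)(-3) − (-7)(4) = 49
K→L: (-7)(-3) − (1)(-3) = 24
L→J: (1)(4) − (-7)(-3) = -17
Σ = 56
Area = |Σ|/2 = 28.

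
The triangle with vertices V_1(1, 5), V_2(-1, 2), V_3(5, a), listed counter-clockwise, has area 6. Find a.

The doubled signed area Σ (x_i y_{i+1} − x_{i+1} y_i) is linear in a.
With a=0 it equals 22; the coefficient of a is -2 (from the two edges through V_3).
So -2·a + 22 = 2·6 = 12 ⇒ a = 5.

5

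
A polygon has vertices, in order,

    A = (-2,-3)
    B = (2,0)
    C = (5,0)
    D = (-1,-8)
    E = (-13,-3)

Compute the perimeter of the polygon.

|AB| = √((4)² + (3)²) = √25 = 5
|BC| = √((3)² + (0)²) = √9 = 3
|CD| = √((-6)² + (-8)²) = √100 = 10
|DE| = √((-12)² + (5)²) = √169 = 13
|EA| = √((11)² + (0)²) = √121 = 11
Perimeter = 5 + 3 + 10 + 13 + 11 = 42.

42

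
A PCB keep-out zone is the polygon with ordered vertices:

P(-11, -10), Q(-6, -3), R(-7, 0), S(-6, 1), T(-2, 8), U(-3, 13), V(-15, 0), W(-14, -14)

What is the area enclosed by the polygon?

144

Σ = (-27) + (-21) + (-7) + (-46) + (-2) + (195) + (210) + (-14) = 288
Area = |Σ|/2 = 144.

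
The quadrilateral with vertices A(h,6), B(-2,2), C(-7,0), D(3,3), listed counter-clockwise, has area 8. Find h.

The doubled signed area Σ (x_i y_{i+1} − x_{i+1} y_i) is linear in h.
With h=0 it equals 23; the coefficient of h is -1 (from the two edges through A).
So -1·h + 23 = 2·8 = 16 ⇒ h = 7.

7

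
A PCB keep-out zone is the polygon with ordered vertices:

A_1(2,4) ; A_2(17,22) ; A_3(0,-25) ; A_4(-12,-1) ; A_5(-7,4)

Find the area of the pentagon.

Apply the surveyor's formula: 2A = Σ (x_i·y_{i+1} − x_{i+1}·y_i), indices taken mod 5.
A_1→A_2: (2)(22) − (17)(4) = -24
A_2→A_3: (17)(-25) − (0)(22) = -425
A_3→A_4: (0)(-1) − (-12)(-25) = -300
A_4→A_5: (-12)(4) − (-7)(-1) = -55
A_5→A_1: (-7)(4) − (2)(4) = -36
Σ = -840
Area = |Σ|/2 = 420.

420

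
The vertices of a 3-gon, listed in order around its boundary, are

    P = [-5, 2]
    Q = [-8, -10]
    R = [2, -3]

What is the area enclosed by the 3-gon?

Apply Gauss's area formula: 2A = Σ (x_i·y_{i+1} − x_{i+1}·y_i), indices taken mod 3.
Cross-terms: 66, 44, -11  ⇒  Σ = 99
Area = |Σ|/2 = 49.5.

49.5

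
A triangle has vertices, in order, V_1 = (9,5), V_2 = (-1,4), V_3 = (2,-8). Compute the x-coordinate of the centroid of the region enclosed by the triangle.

10/3

Apply Gauss's area formula. First the cross-terms c_i = x_i·y_{i+1} − x_{i+1}·y_i:
  41, 0, 82  ⇒  2A = 123, A = 61.5.
Then Σ (x_i + x_{i+1})·c_i = 1230, so x̄ = 1230 / (6·61.5) = 10/3.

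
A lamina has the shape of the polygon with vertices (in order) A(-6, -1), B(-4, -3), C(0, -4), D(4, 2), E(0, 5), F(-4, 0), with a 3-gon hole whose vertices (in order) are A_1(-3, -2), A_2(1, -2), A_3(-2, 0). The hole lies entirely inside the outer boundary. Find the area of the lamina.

41

Outer boundary:
Σ = (14) + (16) + (16) + (20) + (20) + (4) = 90
Area = |Σ|/2 = 45.
Hole:
Apply the surveyor's formula: 2A = Σ (x_i·y_{i+1} − x_{i+1}·y_i), indices taken mod 3.
A_1→A_2: (-3)(-2) − (1)(-2) = 8
A_2→A_3: (1)(0) − (-2)(-2) = -4
A_3→A_1: (-2)(-2) − (-3)(0) = 4
Σ = 8
Area = |Σ|/2 = 4.
Net area = 45 − 4 = 41.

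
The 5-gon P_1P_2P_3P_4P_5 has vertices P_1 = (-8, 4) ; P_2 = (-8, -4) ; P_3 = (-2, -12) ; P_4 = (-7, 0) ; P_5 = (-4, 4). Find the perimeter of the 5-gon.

40

|P_1P_2| = √((0)² + (-8)²) = √64 = 8
|P_2P_3| = √((6)² + (-8)²) = √100 = 10
|P_3P_4| = √((-5)² + (12)²) = √169 = 13
|P_4P_5| = √((3)² + (4)²) = √25 = 5
|P_5P_1| = √((-4)² + (0)²) = √16 = 4
Perimeter = 8 + 10 + 13 + 5 + 4 = 40.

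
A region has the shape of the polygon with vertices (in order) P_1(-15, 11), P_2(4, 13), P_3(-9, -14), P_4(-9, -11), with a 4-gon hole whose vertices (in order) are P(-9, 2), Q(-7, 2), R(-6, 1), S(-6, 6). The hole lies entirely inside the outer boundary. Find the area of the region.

228

Outer boundary:
Apply the surveyor's formula: 2A = Σ (x_i·y_{i+1} − x_{i+1}·y_i), indices taken mod 4.
P_1→P_2: (-15)(13) − (4)(11) = -239
P_2→P_3: (4)(-14) − (-9)(13) = 61
P_3→P_4: (-9)(-11) − (-9)(-14) = -27
P_4→P_1: (-9)(11) − (-15)(-11) = -264
Σ = -469
Area = |Σ|/2 = 234.5.
Hole:
Cross-terms: -4, 5, -30, 42  ⇒  Σ = 13
Area = |Σ|/2 = 6.5.
Net area = 234.5 − 6.5 = 228.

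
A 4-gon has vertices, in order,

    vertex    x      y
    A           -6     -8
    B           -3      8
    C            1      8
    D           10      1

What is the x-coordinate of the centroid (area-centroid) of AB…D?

Apply the shoelace (surveyor's) formula. First the cross-terms c_i = x_i·y_{i+1} − x_{i+1}·y_i:
  -72, -32, -79, -74  ⇒  2A = -257, A = -128.5.
Then Σ (x_i + x_{i+1})·c_i = -453, so x̄ = -453 / (6·(-128.5)) = 151/257.

151/257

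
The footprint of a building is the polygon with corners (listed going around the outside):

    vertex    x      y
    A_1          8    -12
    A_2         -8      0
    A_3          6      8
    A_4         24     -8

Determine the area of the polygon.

312

Apply the shoelace (surveyor's) formula: 2A = Σ (x_i·y_{i+1} − x_{i+1}·y_i), indices taken mod 4.
A_1→A_2: (8)(0) − (-8)(-12) = -96
A_2→A_3: (-8)(8) − (6)(0) = -64
A_3→A_4: (6)(-8) − (24)(8) = -240
A_4→A_1: (24)(-12) − (8)(-8) = -224
Σ = -624
Area = |Σ|/2 = 312.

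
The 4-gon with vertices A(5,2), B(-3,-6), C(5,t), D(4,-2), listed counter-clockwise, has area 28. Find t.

-6

Write out the shoelace sum; only the two edges meeting at C involve t:
2·Area = [((-3)·t − 5·(-6)) + (5·(-2) − 4·t)] + -6
       = -7·t + 14 = 56
⇒ t = -6.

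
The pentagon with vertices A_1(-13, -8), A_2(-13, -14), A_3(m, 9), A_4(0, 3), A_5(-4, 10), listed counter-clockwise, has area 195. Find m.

15

Write out the shoelace sum; only the two edges meeting at A_3 involve m:
2·Area = [((-13)·9 − m·(-14)) + (m·3 − 0·9)] + 252
       = 17·m + 135 = 390
⇒ m = 15.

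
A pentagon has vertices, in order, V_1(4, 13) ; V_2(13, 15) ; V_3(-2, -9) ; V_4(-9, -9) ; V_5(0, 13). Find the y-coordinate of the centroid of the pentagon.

Apply Gauss's area formula. First the cross-terms c_i = x_i·y_{i+1} − x_{i+1}·y_i:
  -109, -87, -63, -117, -52  ⇒  2A = -428, A = -214.
Then Σ (y_i + y_{i+1})·c_i = -4260, so ȳ = -4260 / (6·(-214)) = 355/107.

355/107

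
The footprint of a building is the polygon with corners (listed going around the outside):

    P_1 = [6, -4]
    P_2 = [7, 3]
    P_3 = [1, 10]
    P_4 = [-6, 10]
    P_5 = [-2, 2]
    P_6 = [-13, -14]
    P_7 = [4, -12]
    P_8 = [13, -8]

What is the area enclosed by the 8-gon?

Σ = (46) + (67) + (70) + (8) + (54) + (212) + (124) + (-4) = 577
Area = |Σ|/2 = 288.5.

288.5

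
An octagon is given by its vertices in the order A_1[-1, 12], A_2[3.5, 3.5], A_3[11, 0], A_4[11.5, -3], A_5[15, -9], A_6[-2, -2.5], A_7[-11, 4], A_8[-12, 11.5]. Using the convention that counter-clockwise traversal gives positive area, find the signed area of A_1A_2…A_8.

Σ = (-45.5) + (-38.5) + (-33) + (-58.5) + (-55.5) + (-35.5) + (-78.5) + (-132.5) = -477.5
Signed area = Σ/2 = -238.75 (negative ⇒ clockwise traversal).

-238.75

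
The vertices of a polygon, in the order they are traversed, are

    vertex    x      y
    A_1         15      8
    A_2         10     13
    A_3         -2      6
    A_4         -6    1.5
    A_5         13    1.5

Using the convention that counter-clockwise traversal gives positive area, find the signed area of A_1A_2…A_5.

143.5

A_1→A_2: (15)(13) − (10)(8) = 115
A_2→A_3: (10)(6) − (-2)(13) = 86
A_3→A_4: (-2)(1.5) − (-6)(6) = 33
A_4→A_5: (-6)(1.5) − (13)(1.5) = -28.5
A_5→A_1: (13)(8) − (15)(1.5) = 81.5
Σ = 287
Signed area = Σ/2 = 143.5 (positive ⇒ counter-clockwise traversal).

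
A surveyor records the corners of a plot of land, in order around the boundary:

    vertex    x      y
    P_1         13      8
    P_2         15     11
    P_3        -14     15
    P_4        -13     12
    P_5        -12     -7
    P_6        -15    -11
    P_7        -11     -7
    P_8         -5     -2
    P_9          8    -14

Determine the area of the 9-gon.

497

Apply the shoelace formula: 2A = Σ (x_i·y_{i+1} − x_{i+1}·y_i), indices taken mod 9.
Σ = (23) + (379) + (27) + (235) + (27) + (-16) + (-13) + (86) + (246) = 994
Area = |Σ|/2 = 497.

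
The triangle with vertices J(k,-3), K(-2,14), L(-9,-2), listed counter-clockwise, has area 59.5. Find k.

The doubled signed area Σ (x_i y_{i+1} − x_{i+1} y_i) is linear in k.
With k=0 it equals 151; the coefficient of k is 16 (from the two edges through J).
So 16·k + 151 = 2·59.5 = 119 ⇒ k = -2.

-2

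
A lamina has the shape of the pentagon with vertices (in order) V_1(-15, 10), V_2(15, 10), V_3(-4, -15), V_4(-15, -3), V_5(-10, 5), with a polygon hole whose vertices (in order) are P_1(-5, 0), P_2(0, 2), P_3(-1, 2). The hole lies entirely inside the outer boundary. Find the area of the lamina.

413

Outer boundary:
Apply Gauss's area formula: 2A = Σ (x_i·y_{i+1} − x_{i+1}·y_i), indices taken mod 5.
Σ = (-300) + (-185) + (-213) + (-105) + (-25) = -828
Area = |Σ|/2 = 414.
Hole:
Σ = (-10) + (2) + (10) = 2
Area = |Σ|/2 = 1.
Net area = 414 − 1 = 413.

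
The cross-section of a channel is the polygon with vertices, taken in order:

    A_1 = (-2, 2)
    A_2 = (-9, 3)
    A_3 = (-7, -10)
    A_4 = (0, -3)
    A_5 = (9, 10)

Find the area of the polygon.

104.5

A_1→A_2: (-2)(3) − (-9)(2) = 12
A_2→A_3: (-9)(-10) − (-7)(3) = 111
A_3→A_4: (-7)(-3) − (0)(-10) = 21
A_4→A_5: (0)(10) − (9)(-3) = 27
A_5→A_1: (9)(2) − (-2)(10) = 38
Σ = 209
Area = |Σ|/2 = 104.5.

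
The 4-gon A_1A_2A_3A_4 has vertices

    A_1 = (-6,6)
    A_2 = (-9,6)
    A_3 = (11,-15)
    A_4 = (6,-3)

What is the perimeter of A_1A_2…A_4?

60

|A_1A_2| = √((-3)² + (0)²) = √9 = 3
|A_2A_3| = √((20)² + (-21)²) = √841 = 29
|A_3A_4| = √((-5)² + (12)²) = √169 = 13
|A_4A_1| = √((-12)² + (9)²) = √225 = 15
Perimeter = 3 + 29 + 13 + 15 = 60.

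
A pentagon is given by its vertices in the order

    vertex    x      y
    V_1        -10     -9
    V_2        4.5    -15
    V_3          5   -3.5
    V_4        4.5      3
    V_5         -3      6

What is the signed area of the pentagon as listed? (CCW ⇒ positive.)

Apply the shoelace formula: 2A = Σ (x_i·y_{i+1} − x_{i+1}·y_i), indices taken mod 5.
Cross-terms: 190.5, 59.25, 30.75, 36, 87  ⇒  Σ = 403.5
Signed area = Σ/2 = 201.75 (positive ⇒ counter-clockwise traversal).

201.75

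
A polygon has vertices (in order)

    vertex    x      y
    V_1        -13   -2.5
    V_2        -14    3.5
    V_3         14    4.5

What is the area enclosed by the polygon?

Apply the surveyor's formula: 2A = Σ (x_i·y_{i+1} − x_{i+1}·y_i), indices taken mod 3.
Σ = (-80.5) + (-112) + (23.5) = -169
Area = |Σ|/2 = 84.5.

84.5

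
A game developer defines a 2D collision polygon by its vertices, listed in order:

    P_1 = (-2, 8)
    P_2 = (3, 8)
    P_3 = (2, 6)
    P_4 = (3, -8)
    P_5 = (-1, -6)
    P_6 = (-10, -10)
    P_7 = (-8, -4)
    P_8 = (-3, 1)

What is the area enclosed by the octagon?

P_1→P_2: (-2)(8) − (3)(8) = -40
P_2→P_3: (3)(6) − (2)(8) = 2
P_3→P_4: (2)(-8) − (3)(6) = -34
P_4→P_5: (3)(-6) − (-1)(-8) = -26
P_5→P_6: (-1)(-10) − (-10)(-6) = -50
P_6→P_7: (-10)(-4) − (-8)(-10) = -40
P_7→P_8: (-8)(1) − (-3)(-4) = -20
P_8→P_1: (-3)(8) − (-2)(1) = -22
Σ = -230
Area = |Σ|/2 = 115.

115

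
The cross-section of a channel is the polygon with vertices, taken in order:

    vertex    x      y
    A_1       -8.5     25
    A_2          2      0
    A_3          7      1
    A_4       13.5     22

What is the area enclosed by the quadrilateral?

Cross-terms: -50, 2, 140.5, 524.5  ⇒  Σ = 617
Area = |Σ|/2 = 308.5.

308.5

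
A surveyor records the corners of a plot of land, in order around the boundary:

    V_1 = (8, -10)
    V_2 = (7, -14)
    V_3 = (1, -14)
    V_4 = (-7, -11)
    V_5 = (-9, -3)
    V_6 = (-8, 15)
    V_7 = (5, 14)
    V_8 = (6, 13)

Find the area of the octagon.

Σ = (-42) + (-84) + (-109) + (-78) + (-159) + (-187) + (-19) + (-164) = -842
Area = |Σ|/2 = 421.

421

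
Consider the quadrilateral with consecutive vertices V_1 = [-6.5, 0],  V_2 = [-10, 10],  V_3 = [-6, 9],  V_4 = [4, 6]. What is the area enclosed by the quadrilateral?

Apply the shoelace (surveyor's) formula: 2A = Σ (x_i·y_{i+1} − x_{i+1}·y_i), indices taken mod 4.
Cross-terms: -65, -30, -72, 39  ⇒  Σ = -128
Area = |Σ|/2 = 64.

64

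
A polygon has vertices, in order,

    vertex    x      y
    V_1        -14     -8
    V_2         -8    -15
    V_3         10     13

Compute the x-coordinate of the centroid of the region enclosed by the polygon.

Apply the shoelace formula. First the cross-terms c_i = x_i·y_{i+1} − x_{i+1}·y_i:
  146, 46, 102  ⇒  2A = 294, A = 147.
Then Σ (x_i + x_{i+1})·c_i = -3528, so x̄ = -3528 / (6·147) = -4.

-4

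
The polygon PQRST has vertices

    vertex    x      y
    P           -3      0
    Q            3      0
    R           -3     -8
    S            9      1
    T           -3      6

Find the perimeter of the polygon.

|PQ| = √((6)² + (0)²) = √36 = 6
|QR| = √((-6)² + (-8)²) = √100 = 10
|RS| = √((12)² + (9)²) = √225 = 15
|ST| = √((-12)² + (5)²) = √169 = 13
|TP| = √((0)² + (-6)²) = √36 = 6
Perimeter = 6 + 10 + 15 + 13 + 6 = 50.

50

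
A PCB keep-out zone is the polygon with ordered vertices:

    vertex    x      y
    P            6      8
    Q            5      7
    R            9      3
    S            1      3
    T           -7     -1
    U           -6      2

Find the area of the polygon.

41

Σ = (2) + (-48) + (24) + (20) + (-20) + (-60) = -82
Area = |Σ|/2 = 41.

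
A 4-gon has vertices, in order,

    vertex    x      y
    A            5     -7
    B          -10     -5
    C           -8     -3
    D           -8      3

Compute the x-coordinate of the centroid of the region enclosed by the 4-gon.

-325/84

Apply Gauss's area formula. First the cross-terms c_i = x_i·y_{i+1} − x_{i+1}·y_i:
  -95, -10, -48, 41  ⇒  2A = -112, A = -56.
Then Σ (x_i + x_{i+1})·c_i = 1300, so x̄ = 1300 / (6·(-56)) = -325/84.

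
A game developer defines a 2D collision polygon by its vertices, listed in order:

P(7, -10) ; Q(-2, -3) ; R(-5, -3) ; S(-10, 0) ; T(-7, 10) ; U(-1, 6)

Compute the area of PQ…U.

P→Q: (7)(-3) − (-2)(-10) = -41
Q→R: (-2)(-3) − (-5)(-3) = -9
R→S: (-5)(0) − (-10)(-3) = -30
S→T: (-10)(10) − (-7)(0) = -100
T→U: (-7)(6) − (-1)(10) = -32
U→P: (-1)(-10) − (7)(6) = -32
Σ = -244
Area = |Σ|/2 = 122.

122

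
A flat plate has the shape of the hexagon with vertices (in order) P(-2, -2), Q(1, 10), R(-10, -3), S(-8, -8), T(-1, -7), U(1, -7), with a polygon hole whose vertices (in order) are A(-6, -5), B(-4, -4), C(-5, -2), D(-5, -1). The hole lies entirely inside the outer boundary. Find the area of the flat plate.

87.5

Outer boundary:
Apply the shoelace (surveyor's) formula: 2A = Σ (x_i·y_{i+1} − x_{i+1}·y_i), indices taken mod 6.
Σ = (-18) + (97) + (56) + (48) + (14) + (-16) = 181
Area = |Σ|/2 = 90.5.
Hole:
Apply Gauss's area formula: 2A = Σ (x_i·y_{i+1} − x_{i+1}·y_i), indices taken mod 4.
Cross-terms: 4, -12, -5, 19  ⇒  Σ = 6
Area = |Σ|/2 = 3.
Net area = 90.5 − 3 = 87.5.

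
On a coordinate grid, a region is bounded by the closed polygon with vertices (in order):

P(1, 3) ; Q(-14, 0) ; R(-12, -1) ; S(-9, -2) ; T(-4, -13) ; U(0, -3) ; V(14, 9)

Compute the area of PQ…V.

133.5

Apply the surveyor's formula: 2A = Σ (x_i·y_{i+1} − x_{i+1}·y_i), indices taken mod 7.
Cross-terms: 42, 14, 15, 109, 12, 42, 33  ⇒  Σ = 267
Area = |Σ|/2 = 133.5.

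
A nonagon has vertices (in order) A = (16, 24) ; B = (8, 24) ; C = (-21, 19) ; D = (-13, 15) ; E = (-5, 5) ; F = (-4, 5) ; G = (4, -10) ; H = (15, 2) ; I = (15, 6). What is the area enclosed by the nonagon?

643.5

Apply Gauss's area formula: 2A = Σ (x_i·y_{i+1} − x_{i+1}·y_i), indices taken mod 9.
Σ = (192) + (656) + (-68) + (10) + (-5) + (20) + (158) + (60) + (264) = 1287
Area = |Σ|/2 = 643.5.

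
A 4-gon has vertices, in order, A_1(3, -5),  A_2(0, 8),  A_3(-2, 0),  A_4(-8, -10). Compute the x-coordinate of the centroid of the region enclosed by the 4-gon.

Apply the surveyor's formula. First the cross-terms c_i = x_i·y_{i+1} − x_{i+1}·y_i:
  24, 16, 20, 70  ⇒  2A = 130, A = 65.
Then Σ (x_i + x_{i+1})·c_i = -510, so x̄ = -510 / (6·65) = -17/13.

-17/13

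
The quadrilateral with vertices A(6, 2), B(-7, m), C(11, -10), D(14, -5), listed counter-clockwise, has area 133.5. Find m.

Write out the shoelace sum; only the two edges meeting at B involve m:
2·Area = [(6·m − (-7)·2) + ((-7)·(-10) − 11·m)] + 143
       = -5·m + 227 = 267
⇒ m = -8.

-8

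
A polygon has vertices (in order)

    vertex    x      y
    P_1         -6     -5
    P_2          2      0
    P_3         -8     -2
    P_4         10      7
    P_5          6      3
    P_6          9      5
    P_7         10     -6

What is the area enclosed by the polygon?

114.5

Cross-terms: 10, -4, -36, -12, 3, -104, -86  ⇒  Σ = -229
Area = |Σ|/2 = 114.5.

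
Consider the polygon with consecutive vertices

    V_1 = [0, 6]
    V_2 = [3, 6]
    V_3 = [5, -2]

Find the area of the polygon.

Apply the shoelace formula: 2A = Σ (x_i·y_{i+1} − x_{i+1}·y_i), indices taken mod 3.
Cross-terms: -18, -36, 30  ⇒  Σ = -24
Area = |Σ|/2 = 12.

12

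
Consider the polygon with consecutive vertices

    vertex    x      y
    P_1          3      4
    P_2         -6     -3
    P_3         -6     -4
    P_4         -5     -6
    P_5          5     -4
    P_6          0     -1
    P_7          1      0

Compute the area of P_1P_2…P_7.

Apply Gauss's area formula: 2A = Σ (x_i·y_{i+1} − x_{i+1}·y_i), indices taken mod 7.
Σ = (15) + (6) + (16) + (50) + (-5) + (1) + (4) = 87
Area = |Σ|/2 = 43.5.

43.5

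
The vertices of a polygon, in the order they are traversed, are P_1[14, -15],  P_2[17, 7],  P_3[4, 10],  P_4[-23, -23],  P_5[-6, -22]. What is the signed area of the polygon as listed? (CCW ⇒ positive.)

699.5

P_1→P_2: (14)(7) − (17)(-15) = 353
P_2→P_3: (17)(10) − (4)(7) = 142
P_3→P_4: (4)(-23) − (-23)(10) = 138
P_4→P_5: (-23)(-22) − (-6)(-23) = 368
P_5→P_1: (-6)(-15) − (14)(-22) = 398
Σ = 1399
Signed area = Σ/2 = 699.5 (positive ⇒ counter-clockwise traversal).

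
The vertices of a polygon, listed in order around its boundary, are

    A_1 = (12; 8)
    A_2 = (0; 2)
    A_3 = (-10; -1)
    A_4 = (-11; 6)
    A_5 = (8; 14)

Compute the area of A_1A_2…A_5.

Apply Gauss's area formula: 2A = Σ (x_i·y_{i+1} − x_{i+1}·y_i), indices taken mod 5.
Σ = (24) + (20) + (-71) + (-202) + (-104) = -333
Area = |Σ|/2 = 166.5.

166.5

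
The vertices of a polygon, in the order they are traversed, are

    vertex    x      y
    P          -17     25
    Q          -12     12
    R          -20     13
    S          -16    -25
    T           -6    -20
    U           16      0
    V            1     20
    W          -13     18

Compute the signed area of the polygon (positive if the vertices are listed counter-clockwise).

978.5

Apply the surveyor's formula: 2A = Σ (x_i·y_{i+1} − x_{i+1}·y_i), indices taken mod 8.
Σ = (96) + (84) + (708) + (170) + (320) + (320) + (278) + (-19) = 1957
Signed area = Σ/2 = 978.5 (positive ⇒ counter-clockwise traversal).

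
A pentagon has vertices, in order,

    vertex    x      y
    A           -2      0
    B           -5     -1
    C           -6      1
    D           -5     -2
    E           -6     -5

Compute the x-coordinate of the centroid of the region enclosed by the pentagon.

Apply the shoelace formula. First the cross-terms c_i = x_i·y_{i+1} − x_{i+1}·y_i:
  2, -11, 17, 13, -10  ⇒  2A = 11, A = 5.5.
Then Σ (x_i + x_{i+1})·c_i = -143, so x̄ = -143 / (6·5.5) = -13/3.

-13/3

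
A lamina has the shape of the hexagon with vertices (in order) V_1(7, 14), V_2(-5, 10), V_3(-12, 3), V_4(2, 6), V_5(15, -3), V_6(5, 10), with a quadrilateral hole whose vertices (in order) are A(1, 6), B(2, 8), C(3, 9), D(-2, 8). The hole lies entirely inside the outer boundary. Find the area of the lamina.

112

Outer boundary:
Apply the surveyor's formula: 2A = Σ (x_i·y_{i+1} − x_{i+1}·y_i), indices taken mod 6.
Σ = (140) + (105) + (-78) + (-96) + (165) + (0) = 236
Area = |Σ|/2 = 118.
Hole:
Apply the shoelace (surveyor's) formula: 2A = Σ (x_i·y_{i+1} − x_{i+1}·y_i), indices taken mod 4.
A→B: (1)(8) − (2)(6) = -4
B→C: (2)(9) − (3)(8) = -6
C→D: (3)(8) − (-2)(9) = 42
D→A: (-2)(6) − (1)(8) = -20
Σ = 12
Area = |Σ|/2 = 6.
Net area = 118 − 6 = 112.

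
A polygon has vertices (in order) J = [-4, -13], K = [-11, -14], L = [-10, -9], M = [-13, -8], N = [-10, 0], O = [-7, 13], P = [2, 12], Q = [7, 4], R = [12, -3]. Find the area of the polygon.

Apply the shoelace (surveyor's) formula: 2A = Σ (x_i·y_{i+1} − x_{i+1}·y_i), indices taken mod 9.
J→K: (-4)(-14) − (-11)(-13) = -87
K→L: (-11)(-9) − (-10)(-14) = -41
L→M: (-10)(-8) − (-13)(-9) = -37
M→N: (-13)(0) − (-10)(-8) = -80
N→O: (-10)(13) − (-7)(0) = -130
O→P: (-7)(12) − (2)(13) = -110
P→Q: (2)(4) − (7)(12) = -76
Q→R: (7)(-3) − (12)(4) = -69
R→J: (12)(-13) − (-4)(-3) = -168
Σ = -798
Area = |Σ|/2 = 399.

399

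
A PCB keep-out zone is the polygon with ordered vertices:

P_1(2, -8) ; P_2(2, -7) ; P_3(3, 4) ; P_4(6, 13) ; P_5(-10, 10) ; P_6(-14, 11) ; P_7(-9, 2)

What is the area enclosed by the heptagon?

Apply the shoelace (surveyor's) formula: 2A = Σ (x_i·y_{i+1} − x_{i+1}·y_i), indices taken mod 7.
Σ = (2) + (29) + (15) + (190) + (30) + (71) + (68) = 405
Area = |Σ|/2 = 202.5.

202.5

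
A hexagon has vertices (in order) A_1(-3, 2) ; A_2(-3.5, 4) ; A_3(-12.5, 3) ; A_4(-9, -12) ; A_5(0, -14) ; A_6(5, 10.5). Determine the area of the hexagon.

Apply the surveyor's formula: 2A = Σ (x_i·y_{i+1} − x_{i+1}·y_i), indices taken mod 6.
Cross-terms: -5, 39.5, 177, 126, 70, 41.5  ⇒  Σ = 449
Area = |Σ|/2 = 224.5.

224.5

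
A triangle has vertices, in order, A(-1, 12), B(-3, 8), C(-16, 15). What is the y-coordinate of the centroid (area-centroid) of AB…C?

35/3

Apply the surveyor's formula. First the cross-terms c_i = x_i·y_{i+1} − x_{i+1}·y_i:
  28, 83, -177  ⇒  2A = -66, A = -33.
Then Σ (y_i + y_{i+1})·c_i = -2310, so ȳ = -2310 / (6·(-33)) = 35/3.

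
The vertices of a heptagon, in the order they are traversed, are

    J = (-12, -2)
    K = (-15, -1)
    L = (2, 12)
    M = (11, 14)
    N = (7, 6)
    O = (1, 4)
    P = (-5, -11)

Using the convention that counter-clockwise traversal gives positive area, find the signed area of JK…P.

Σ = (-18) + (-178) + (-104) + (-32) + (22) + (9) + (-122) = -423
Signed area = Σ/2 = -211.5 (negative ⇒ clockwise traversal).

-211.5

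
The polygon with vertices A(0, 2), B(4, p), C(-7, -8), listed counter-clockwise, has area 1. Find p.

Write out the shoelace sum; only the two edges meeting at B involve p:
2·Area = [(0·p − 4·2) + (4·(-8) − (-7)·p)] + -14
       = 7·p + -54 = 2
⇒ p = 8.

8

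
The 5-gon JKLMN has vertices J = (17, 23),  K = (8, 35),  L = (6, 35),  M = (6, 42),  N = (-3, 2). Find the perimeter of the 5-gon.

94

|JK| = √((-9)² + (12)²) = √225 = 15
|KL| = √((-2)² + (0)²) = √4 = 2
|LM| = √((0)² + (7)²) = √49 = 7
|MN| = √((-9)² + (-40)²) = √1681 = 41
|NJ| = √((20)² + (21)²) = √841 = 29
Perimeter = 15 + 2 + 7 + 41 + 29 = 94.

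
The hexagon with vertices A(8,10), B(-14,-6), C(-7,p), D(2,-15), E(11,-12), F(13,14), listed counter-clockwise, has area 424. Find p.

Write out the shoelace sum; only the two edges meeting at C involve p:
2·Area = [((-14)·p − (-7)·(-6)) + ((-7)·(-15) − 2·p)] + 561
       = -16·p + 624 = 848
⇒ p = -14.

-14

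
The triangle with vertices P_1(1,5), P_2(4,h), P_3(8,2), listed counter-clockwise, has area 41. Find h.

-8

Write out the shoelace sum; only the two edges meeting at P_2 involve h:
2·Area = [(1·h − 4·5) + (4·2 − 8·h)] + 38
       = -7·h + 26 = 82
⇒ h = -8.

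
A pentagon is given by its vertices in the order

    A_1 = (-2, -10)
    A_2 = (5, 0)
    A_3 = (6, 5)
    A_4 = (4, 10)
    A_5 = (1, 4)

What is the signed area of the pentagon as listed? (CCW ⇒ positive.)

59.5

Σ = (50) + (25) + (40) + (6) + (-2) = 119
Signed area = Σ/2 = 59.5 (positive ⇒ counter-clockwise traversal).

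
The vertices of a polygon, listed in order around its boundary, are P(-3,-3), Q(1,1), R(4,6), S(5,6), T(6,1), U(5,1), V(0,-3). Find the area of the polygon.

Cross-terms: 0, 2, -6, -31, 1, -15, -9  ⇒  Σ = -58
Area = |Σ|/2 = 29.

29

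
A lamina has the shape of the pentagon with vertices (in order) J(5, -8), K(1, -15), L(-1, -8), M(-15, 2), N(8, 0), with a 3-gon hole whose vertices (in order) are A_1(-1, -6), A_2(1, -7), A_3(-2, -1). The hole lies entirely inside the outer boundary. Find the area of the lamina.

Outer boundary:
Σ = (-67) + (-23) + (-122) + (-16) + (-64) = -292
Area = |Σ|/2 = 146.
Hole:
Apply the shoelace formula: 2A = Σ (x_i·y_{i+1} − x_{i+1}·y_i), indices taken mod 3.
Σ = (13) + (-15) + (11) = 9
Area = |Σ|/2 = 4.5.
Net area = 146 − 4.5 = 141.5.

141.5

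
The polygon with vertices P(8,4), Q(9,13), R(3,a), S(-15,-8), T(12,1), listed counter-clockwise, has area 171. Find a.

9

The doubled signed area Σ (x_i y_{i+1} − x_{i+1} y_i) is linear in a.
With a=0 it equals 126; the coefficient of a is 24 (from the two edges through R).
So 24·a + 126 = 2·171 = 342 ⇒ a = 9.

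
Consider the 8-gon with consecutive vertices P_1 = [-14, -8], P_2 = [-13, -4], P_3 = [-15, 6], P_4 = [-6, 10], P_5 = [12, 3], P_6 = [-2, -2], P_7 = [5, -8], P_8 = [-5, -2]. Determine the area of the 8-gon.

Σ = (-48) + (-138) + (-114) + (-138) + (-18) + (26) + (-50) + (12) = -468
Area = |Σ|/2 = 234.

234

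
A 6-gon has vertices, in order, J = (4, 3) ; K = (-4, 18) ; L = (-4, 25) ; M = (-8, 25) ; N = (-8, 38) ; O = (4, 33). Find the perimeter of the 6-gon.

|JK| = √((-8)² + (15)²) = √289 = 17
|KL| = √((0)² + (7)²) = √49 = 7
|LM| = √((-4)² + (0)²) = √16 = 4
|MN| = √((0)² + (13)²) = √169 = 13
|NO| = √((12)² + (-5)²) = √169 = 13
|OJ| = √((0)² + (-30)²) = √900 = 30
Perimeter = 17 + 7 + 4 + 13 + 13 + 30 = 84.

84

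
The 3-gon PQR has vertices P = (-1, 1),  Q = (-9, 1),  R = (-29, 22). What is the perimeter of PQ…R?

72

|PQ| = √((-8)² + (0)²) = √64 = 8
|QR| = √((-20)² + (21)²) = √841 = 29
|RP| = √((28)² + (-21)²) = √1225 = 35
Perimeter = 8 + 29 + 35 = 72.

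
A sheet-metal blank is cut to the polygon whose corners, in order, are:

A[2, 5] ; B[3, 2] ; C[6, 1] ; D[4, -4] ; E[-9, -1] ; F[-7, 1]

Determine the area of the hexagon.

70.5

A→B: (2)(2) − (3)(5) = -11
B→C: (3)(1) − (6)(2) = -9
C→D: (6)(-4) − (4)(1) = -28
D→E: (4)(-1) − (-9)(-4) = -40
E→F: (-9)(1) − (-7)(-1) = -16
F→A: (-7)(5) − (2)(1) = -37
Σ = -141
Area = |Σ|/2 = 70.5.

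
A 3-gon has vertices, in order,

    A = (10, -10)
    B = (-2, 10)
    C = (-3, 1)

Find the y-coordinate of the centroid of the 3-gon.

Apply the surveyor's formula. First the cross-terms c_i = x_i·y_{i+1} − x_{i+1}·y_i:
  80, 28, 20  ⇒  2A = 128, A = 64.
Then Σ (y_i + y_{i+1})·c_i = 128, so ȳ = 128 / (6·64) = 1/3.

1/3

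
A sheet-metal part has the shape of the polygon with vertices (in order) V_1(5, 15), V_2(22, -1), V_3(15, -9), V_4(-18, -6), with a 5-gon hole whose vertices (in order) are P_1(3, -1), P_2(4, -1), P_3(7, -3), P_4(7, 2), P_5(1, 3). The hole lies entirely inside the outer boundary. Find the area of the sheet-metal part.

Outer boundary:
Σ = (-335) + (-183) + (-252) + (-240) = -1010
Area = |Σ|/2 = 505.
Hole:
Σ = (1) + (-5) + (35) + (19) + (-10) = 40
Area = |Σ|/2 = 20.
Net area = 505 − 20 = 485.

485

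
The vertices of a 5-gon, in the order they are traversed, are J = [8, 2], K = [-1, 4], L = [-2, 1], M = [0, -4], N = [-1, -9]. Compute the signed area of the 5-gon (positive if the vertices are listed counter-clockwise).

57.5

Σ = (34) + (7) + (8) + (-4) + (70) = 115
Signed area = Σ/2 = 57.5 (positive ⇒ counter-clockwise traversal).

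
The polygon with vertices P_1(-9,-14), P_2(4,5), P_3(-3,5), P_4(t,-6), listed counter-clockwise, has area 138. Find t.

Write out the shoelace sum; only the two edges meeting at P_4 involve t:
2·Area = [((-3)·(-6) − t·5) + (t·(-14) − (-9)·(-6))] + 46
       = -19·t + 10 = 276
⇒ t = -14.

-14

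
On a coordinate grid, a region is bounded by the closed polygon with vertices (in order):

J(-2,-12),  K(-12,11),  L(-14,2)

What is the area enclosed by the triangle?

Apply the shoelace (surveyor's) formula: 2A = Σ (x_i·y_{i+1} − x_{i+1}·y_i), indices taken mod 3.
Σ = (-166) + (130) + (172) = 136
Area = |Σ|/2 = 68.

68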